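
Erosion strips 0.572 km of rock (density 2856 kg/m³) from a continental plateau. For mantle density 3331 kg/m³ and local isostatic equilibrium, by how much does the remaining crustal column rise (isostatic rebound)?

0.49 km

Unloading: uplift u = e ρ_c/ρ_m = 0.572 km × 2856/3331 = 0.49 km.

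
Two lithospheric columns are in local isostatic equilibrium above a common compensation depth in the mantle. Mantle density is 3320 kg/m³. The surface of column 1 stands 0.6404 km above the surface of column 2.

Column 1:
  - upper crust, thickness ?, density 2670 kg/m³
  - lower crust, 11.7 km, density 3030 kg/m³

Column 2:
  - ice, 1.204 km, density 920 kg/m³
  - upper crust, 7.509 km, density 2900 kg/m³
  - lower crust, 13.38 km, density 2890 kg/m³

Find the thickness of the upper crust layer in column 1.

16.2 km

Take the compensation level at the base of the deeper column (depth z_c below the surface of column 1) and equate Σ ρ_i t_i down to z_c; mantle fills any gap and the z_c terms cancel.
Column 1: x×2670 + 11.7×3030 + (z_c − 11.7 − x)×3320
Column 2: 0.6404×0 + 1.204×920 + 7.509×2900 + 13.38×2890 + (z_c − 0.6404 − 22.093)×3320
The z_c×3320 term appears on both sides and cancels. Collect the known terms of each column as K = Σ(ρt)_known − 3320 × (depth of known layers): K_1 = 35451 − 3320×11.7 = −3393; K_2 = 61551.98 − 3320×(0.6404 + 22.093) = −13922.908.
Balance: K_1 − x×(3320 − 2670) = K_2, so x = (K_1 − K_2)/(3320 − 2670) = 10529.9/650 = 16.2 km.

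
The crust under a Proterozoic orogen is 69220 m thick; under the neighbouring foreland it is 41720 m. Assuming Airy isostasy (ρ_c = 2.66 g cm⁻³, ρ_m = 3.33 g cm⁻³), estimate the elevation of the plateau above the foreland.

Excess crust Δ = 69220 m − 41720 m = 27500 m, split between elevation h and root r with h + r = Δ.
Airy balance ρ_c h = (ρ_m − ρ_c) r gives r = h ρ_c/(ρ_m − ρ_c), so h (1 + ρ_c/(ρ_m − ρ_c)) = Δ, i.e. h = Δ (ρ_m − ρ_c)/ρ_m.
h = 27500 m × 0.67/3.33 = 5530 m.

5530 m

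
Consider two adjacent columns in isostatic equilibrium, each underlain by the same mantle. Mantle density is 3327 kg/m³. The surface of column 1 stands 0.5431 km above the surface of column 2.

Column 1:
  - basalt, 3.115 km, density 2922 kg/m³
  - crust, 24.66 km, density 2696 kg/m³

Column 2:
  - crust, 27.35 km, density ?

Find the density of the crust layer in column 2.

Take the compensation level at the base of the deeper column (depth z_c below the surface of column 1) and equate Σ ρ_i t_i down to z_c; mantle fills any gap and the z_c terms cancel.
Column 1: 3.115×2922 + 24.66×2696 + (z_c − 27.775)×3327
Column 2: 0.5431×0 + 27.35×ρ + (z_c − 0.5431 − 27.35)×3327
The z_c×3327 term appears on both sides and cancels. Collect the known terms of each column as K = Σ(ρt)_known − 3327 × (depth of known layers): K_1 = 75585.39 − 3327×27.775 = −16822.035; K_2 = 0 − 3327×(0.5431 + 27.35) = −92800.3437.
Balance: K_1 = K_2 + 27.35×ρ, so ρ = (K_1 − K_2)/27.35 = 75978.3/27.35 = 2780 kg/m³.

2780 kg/m³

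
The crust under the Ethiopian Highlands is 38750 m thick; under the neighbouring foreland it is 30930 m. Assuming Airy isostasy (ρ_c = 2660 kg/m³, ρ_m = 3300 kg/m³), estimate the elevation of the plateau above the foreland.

Excess crust Δ = 38750 m − 30930 m = 7820 m, split between elevation h and root r with h + r = Δ.
Airy balance ρ_c h = (ρ_m − ρ_c) r gives r = h ρ_c/(ρ_m − ρ_c), so h (1 + ρ_c/(ρ_m − ρ_c)) = Δ, i.e. h = Δ (ρ_m − ρ_c)/ρ_m.
h = 7820 m × 640/3300 = 1520 m.

1520 m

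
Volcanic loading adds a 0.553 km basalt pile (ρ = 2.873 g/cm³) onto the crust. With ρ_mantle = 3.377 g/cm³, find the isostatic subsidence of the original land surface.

Subaerial loading: s = t ρ_load / ρ_m.
s = 0.553 km × 2.873/3.377 = 0.47 km.

0.47 km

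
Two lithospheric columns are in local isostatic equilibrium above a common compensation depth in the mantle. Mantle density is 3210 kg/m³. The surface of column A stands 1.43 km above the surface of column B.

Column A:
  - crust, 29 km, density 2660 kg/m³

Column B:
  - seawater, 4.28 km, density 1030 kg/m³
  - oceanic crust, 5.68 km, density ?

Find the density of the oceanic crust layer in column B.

2850 kg/m³

Take the compensation level at the base of the deeper column (depth z_c below the surface of column A) and equate Σ ρ_i t_i down to z_c; mantle fills any gap and the z_c terms cancel.
Column A: 29×2660 + (z_c − 29)×3210
Column B: 1.43×0 + 4.28×1030 + 5.68×ρ + (z_c − 1.43 − 9.96)×3210
The z_c×3210 term appears on both sides and cancels. Collect the known terms of each column as K = Σ(ρt)_known − 3210 × (depth of known layers): K_A = 77140 − 3210×29 = −15950; K_B = 4408.4 − 3210×(1.43 + 9.96) = −32153.5.
Balance: K_A = K_B + 5.68×ρ, so ρ = (K_A − K_B)/5.68 = 16203.5/5.68 = 2850 kg/m³.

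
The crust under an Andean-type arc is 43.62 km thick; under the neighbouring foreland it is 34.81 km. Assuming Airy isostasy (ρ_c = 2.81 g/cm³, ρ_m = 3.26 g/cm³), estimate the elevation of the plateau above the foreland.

Excess crust Δ = 43.62 km − 34.81 km = 8.81 km, split between elevation h and root r with h + r = Δ.
Airy balance ρ_c h = (ρ_m − ρ_c) r gives r = h ρ_c/(ρ_m − ρ_c), so h (1 + ρ_c/(ρ_m − ρ_c)) = Δ, i.e. h = Δ (ρ_m − ρ_c)/ρ_m.
h = 8.81 km × 0.45/3.26 = 1.22 km.

1.22 km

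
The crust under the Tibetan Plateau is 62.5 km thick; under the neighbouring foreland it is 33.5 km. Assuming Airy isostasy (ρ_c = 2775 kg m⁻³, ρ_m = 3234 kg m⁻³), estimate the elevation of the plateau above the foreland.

4.12 km

Excess crust Δ = 62.5 km − 33.5 km = 29 km, split between elevation h and root r with h + r = Δ.
Airy balance ρ_c h = (ρ_m − ρ_c) r gives r = h ρ_c/(ρ_m − ρ_c), so h (1 + ρ_c/(ρ_m − ρ_c)) = Δ, i.e. h = Δ (ρ_m − ρ_c)/ρ_m.
h = 29 km × 459/3234 = 4.12 km.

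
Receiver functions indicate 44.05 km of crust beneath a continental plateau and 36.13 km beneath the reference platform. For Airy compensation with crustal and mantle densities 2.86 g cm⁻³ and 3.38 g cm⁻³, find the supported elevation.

1.22 km

Excess crust Δ = 44.05 km − 36.13 km = 7.92 km, split between elevation h and root r with h + r = Δ.
Airy balance ρ_c h = (ρ_m − ρ_c) r gives r = h ρ_c/(ρ_m − ρ_c), so h (1 + ρ_c/(ρ_m − ρ_c)) = Δ, i.e. h = Δ (ρ_m − ρ_c)/ρ_m.
h = 7.92 km × 0.52/3.38 = 1.22 km.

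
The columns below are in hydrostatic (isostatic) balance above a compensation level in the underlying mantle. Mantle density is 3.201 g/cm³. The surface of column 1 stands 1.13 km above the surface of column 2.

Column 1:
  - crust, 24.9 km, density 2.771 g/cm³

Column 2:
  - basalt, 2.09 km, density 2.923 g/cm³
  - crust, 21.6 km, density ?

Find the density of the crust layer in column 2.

Take the compensation level at the base of the deeper column (depth z_c below the surface of column 1) and equate Σ ρ_i t_i down to z_c; mantle fills any gap and the z_c terms cancel.
Column 1: 24.9×2.771 + (z_c − 24.9)×3.201
Column 2: 1.13×0 + 2.09×2.923 + 21.6×ρ + (z_c − 1.13 − 23.69)×3.201
The z_c×3.201 term appears on both sides and cancels. Collect the known terms of each column as K = Σ(ρt)_known − 3.201 × (depth of known layers): K_1 = 68.9979 − 3.201×24.9 = −10.707; K_2 = 6.10907 − 3.201×(1.13 + 23.69) = −73.33975.
Balance: K_1 = K_2 + 21.6×ρ, so ρ = (K_1 − K_2)/21.6 = 62.6327/21.6 = 2.9 g/cm³.

2.9 g/cm³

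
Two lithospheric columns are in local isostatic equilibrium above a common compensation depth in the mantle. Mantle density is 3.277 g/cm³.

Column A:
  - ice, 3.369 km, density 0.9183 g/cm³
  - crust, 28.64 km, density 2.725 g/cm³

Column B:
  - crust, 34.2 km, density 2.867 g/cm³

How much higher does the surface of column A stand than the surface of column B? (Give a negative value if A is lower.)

For any compensation level in the mantle, the mantle terms cancel and isostasy reduces to e = (Σt_A − Σt_B) − (Σ(ρt)_A − Σ(ρt)_B) / ρ_m.
Σt_A = 32.009 km; Σt_B = 34.2 km; Σ(ρt)_A = 81.1377527; Σ(ρt)_B = 98.0514 (in km·g/cm³).
e = (32.009 − 34.2) − (81.1377527 − 98.0514) / 3.277 = 2.97 km.

2.97 km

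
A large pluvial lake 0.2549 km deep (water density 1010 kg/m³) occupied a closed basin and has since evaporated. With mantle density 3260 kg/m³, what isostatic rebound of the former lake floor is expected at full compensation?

0.079 km

u = d ρ_w/ρ_m = 0.2549 km × 1010/3260 = 0.079 km.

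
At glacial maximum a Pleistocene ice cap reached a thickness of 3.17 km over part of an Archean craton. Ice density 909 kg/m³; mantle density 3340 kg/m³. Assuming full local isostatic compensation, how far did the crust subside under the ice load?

0.863 km

Equating mass per unit area of the two columns: the ice load ρ_ice t is balanced by mantle displaced below, ρ_m s.
s = t ρ_ice / ρ_m = 3.17 km × 909/3340 = 0.863 km.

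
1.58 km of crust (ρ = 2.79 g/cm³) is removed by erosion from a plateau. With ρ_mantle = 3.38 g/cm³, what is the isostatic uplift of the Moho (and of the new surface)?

1.3 km

Unloading: uplift u = e ρ_c/ρ_m = 1.58 km × 2.79/3.38 = 1.3 km.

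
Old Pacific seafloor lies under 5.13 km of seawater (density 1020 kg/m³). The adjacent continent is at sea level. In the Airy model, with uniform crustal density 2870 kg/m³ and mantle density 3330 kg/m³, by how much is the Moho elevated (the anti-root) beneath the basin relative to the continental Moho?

20.6 km

Equating mass per unit area of the two columns: replacing crust with seawater at the top is compensated by replacing crust with mantle at the base: d (ρ_c − ρ_w) = a (ρ_m − ρ_c).
a = d (ρ_c − ρ_w)/(ρ_m − ρ_c) = 5.13 km × 1850/460 = 20.6 km.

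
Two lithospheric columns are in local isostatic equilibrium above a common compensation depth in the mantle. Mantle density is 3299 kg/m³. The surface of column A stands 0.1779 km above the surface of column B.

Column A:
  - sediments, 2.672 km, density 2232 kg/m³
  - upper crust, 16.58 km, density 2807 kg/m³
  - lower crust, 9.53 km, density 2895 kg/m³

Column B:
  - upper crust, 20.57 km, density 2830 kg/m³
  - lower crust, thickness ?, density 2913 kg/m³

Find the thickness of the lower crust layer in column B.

12 km

Take the compensation level at the base of the deeper column (depth z_c below the surface of column A) and equate Σ ρ_i t_i down to z_c; mantle fills any gap and the z_c terms cancel.
Column A: 2.672×2232 + 16.58×2807 + 9.53×2895 + (z_c − 28.782)×3299
Column B: 0.1779×0 + 20.57×2830 + x×2913 + (z_c − 0.1779 − 20.57 − x)×3299
The z_c×3299 term appears on both sides and cancels. Collect the known terms of each column as K = Σ(ρt)_known − 3299 × (depth of known layers): K_A = 80093.314 − 3299×28.782 = −14858.504; K_B = 58213.1 − 3299×(0.1779 + 20.57) = −10234.2221.
Balance: K_A = K_B − x×(3299 − 2913), so x = (K_B − K_A)/(3299 − 2913) = 4624.28/386 = 12 km.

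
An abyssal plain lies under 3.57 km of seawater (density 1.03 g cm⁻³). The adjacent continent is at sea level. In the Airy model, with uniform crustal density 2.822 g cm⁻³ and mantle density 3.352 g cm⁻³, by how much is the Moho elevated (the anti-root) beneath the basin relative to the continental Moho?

12.1 km

Equating mass per unit area of the two columns: replacing crust with seawater at the top is compensated by replacing crust with mantle at the base: d (ρ_c − ρ_w) = a (ρ_m − ρ_c).
a = d (ρ_c − ρ_w)/(ρ_m − ρ_c) = 3.57 km × 1.792/0.53 = 12.1 km.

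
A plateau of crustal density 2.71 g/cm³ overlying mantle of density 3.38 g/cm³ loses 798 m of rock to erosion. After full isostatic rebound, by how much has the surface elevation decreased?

158 m

Rebound u = e ρ_c/ρ_m = 798 m × 2.71/3.38 = 639.8 m.
Net surface drop = e − u = 798 m − 639.8 m = e (ρ_m − ρ_c)/ρ_m = 158 m.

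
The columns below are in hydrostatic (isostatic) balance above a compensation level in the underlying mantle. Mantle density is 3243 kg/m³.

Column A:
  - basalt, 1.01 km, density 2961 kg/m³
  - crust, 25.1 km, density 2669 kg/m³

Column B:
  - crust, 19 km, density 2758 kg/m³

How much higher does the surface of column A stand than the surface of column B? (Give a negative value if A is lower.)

For any compensation level in the mantle, the mantle terms cancel and isostasy reduces to e = (Σt_A − Σt_B) − (Σ(ρt)_A − Σ(ρt)_B) / ρ_m.
Σt_A = 26.11 km; Σt_B = 19 km; Σ(ρt)_A = 69982.51; Σ(ρt)_B = 52402 (in km·kg/m³).
e = (26.11 − 19) − (69982.51 − 52402) / 3243 = 1.69 km.

1.69 km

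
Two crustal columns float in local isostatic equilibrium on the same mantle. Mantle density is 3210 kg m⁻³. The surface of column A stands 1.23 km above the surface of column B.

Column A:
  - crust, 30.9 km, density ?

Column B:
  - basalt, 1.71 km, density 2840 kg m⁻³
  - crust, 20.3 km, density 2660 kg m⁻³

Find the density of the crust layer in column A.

2700 kg m⁻³

Take the compensation level at the base of the deeper column (depth z_c below the surface of column A) and equate Σ ρ_i t_i down to z_c; mantle fills any gap and the z_c terms cancel.
Column A: 30.9×ρ + (z_c − 30.9)×3210
Column B: 1.23×0 + 1.71×2840 + 20.3×2660 + (z_c − 1.23 − 22.01)×3210
The z_c×3210 term appears on both sides and cancels. Collect the known terms of each column as K = Σ(ρt)_known − 3210 × (depth of known layers): K_A = 0 − 3210×30.9 = −99189; K_B = 58854.4 − 3210×(1.23 + 22.01) = −15746.
Balance: K_A + 30.9×ρ = K_B, so ρ = (K_B − K_A)/30.9 = 83443/30.9 = 2700 kg m⁻³.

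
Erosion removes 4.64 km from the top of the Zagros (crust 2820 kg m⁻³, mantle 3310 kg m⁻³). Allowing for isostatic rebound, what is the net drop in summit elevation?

Rebound u = e ρ_c/ρ_m = 4.64 km × 2820/3310 = 3.953 km.
Net surface drop = e − u = 4.64 km − 3.953 km = e (ρ_m − ρ_c)/ρ_m = 0.687 km.

0.687 km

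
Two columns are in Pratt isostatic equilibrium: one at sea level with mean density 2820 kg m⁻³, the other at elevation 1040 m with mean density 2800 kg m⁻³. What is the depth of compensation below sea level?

ρ_ref D = ρ (D + h) → D (ρ_ref − ρ) = ρ h.
D = ρ h/(ρ_ref − ρ) = 2800 × 1040 m/(2820 − 2800) = 146000 m.

146000 m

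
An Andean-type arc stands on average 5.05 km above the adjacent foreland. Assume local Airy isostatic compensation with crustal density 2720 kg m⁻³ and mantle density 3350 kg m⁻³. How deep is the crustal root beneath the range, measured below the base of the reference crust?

21.8 km

Isostatic balance requires: the weight of the topography is balanced by the buoyancy of the root, ρ_c h = (ρ_m − ρ_c) r.
r = h · ρ_c / (ρ_m − ρ_c) = 5.05 km × 2720 / (3350 − 2720) = 21.8 km.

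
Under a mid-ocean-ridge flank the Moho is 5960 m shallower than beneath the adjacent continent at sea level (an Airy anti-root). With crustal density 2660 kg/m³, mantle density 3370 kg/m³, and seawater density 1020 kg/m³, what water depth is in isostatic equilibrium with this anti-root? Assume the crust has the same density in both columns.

Replacing a thickness d of crust by seawater at the top must be balanced by replacing crust with mantle at the base: d (ρ_c − ρ_w) = a (ρ_m − ρ_c).
d = a (ρ_m − ρ_c)/(ρ_c − ρ_w) = 5960 m × 710/1640 = 2580 m.

2580 m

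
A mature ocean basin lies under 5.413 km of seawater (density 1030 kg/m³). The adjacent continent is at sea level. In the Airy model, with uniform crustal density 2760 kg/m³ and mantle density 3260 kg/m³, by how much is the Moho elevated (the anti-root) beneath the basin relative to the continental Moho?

18.7 km

In Airy isostatic equilibrium: replacing crust with seawater at the top is compensated by replacing crust with mantle at the base: d (ρ_c − ρ_w) = a (ρ_m − ρ_c).
a = d (ρ_c − ρ_w)/(ρ_m − ρ_c) = 5.413 km × 1730/500 = 18.7 km.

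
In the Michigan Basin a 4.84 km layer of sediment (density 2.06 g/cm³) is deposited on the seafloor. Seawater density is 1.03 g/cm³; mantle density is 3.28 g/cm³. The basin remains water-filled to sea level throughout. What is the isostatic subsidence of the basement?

Submarine loading: the sediment displaces seawater, and the subsidence is in turn flooded, so s (ρ_m − ρ_w) = t (ρ_sed − ρ_w).
s = 4.84 km × (2.06 − 1.03) / (3.28 − 1.03) = 2.22 km.

2.22 km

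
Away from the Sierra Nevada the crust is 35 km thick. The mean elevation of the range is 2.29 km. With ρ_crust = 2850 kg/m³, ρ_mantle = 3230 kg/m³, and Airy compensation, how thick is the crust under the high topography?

Root depth r = h ρ_c / (ρ_m − ρ_c) = 2.29 km × 2850 / 380 = 17.18 km.
Total thickness = T + h + r = 35 km + 2.29 km + 17.18 km = 54.5 km.

54.5 km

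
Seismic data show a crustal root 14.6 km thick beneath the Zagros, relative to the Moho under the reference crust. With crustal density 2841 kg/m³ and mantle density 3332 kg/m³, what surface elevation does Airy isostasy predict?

Isostatic balance requires: ρ_c h = (ρ_m − ρ_c) r.
h = r (ρ_m − ρ_c) / ρ_c = 14.6 km × (3332 − 2841) / 2841 = 2.52 km.

2.52 km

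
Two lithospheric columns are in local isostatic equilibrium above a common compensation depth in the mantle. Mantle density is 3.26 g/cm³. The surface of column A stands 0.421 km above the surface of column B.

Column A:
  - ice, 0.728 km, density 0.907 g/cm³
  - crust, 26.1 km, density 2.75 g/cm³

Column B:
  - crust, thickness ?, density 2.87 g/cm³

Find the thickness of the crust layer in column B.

35 km

Take the compensation level at the base of the deeper column (depth z_c below the surface of column A) and equate Σ ρ_i t_i down to z_c; mantle fills any gap and the z_c terms cancel.
Column A: 0.728×0.907 + 26.1×2.75 + (z_c − 26.828)×3.26
Column B: 0.421×0 + x×2.87 + (z_c − 0.421 − 0 − x)×3.26
The z_c×3.26 term appears on both sides and cancels. Collect the known terms of each column as K = Σ(ρt)_known − 3.26 × (depth of known layers): K_A = 72.435296 − 3.26×26.828 = −15.023984; K_B = 0 − 3.26×(0.421 + 0) = −1.37246.
Balance: K_A = K_B − x×(3.26 − 2.87), so x = (K_B − K_A)/(3.26 − 2.87) = 13.6515/0.39 = 35 km.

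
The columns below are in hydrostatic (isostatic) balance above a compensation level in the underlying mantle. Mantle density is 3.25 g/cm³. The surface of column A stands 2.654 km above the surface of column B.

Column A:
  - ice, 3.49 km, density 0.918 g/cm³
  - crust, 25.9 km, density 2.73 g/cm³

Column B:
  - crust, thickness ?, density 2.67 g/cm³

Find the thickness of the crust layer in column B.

Take the compensation level at the base of the deeper column (depth z_c below the surface of column A) and equate Σ ρ_i t_i down to z_c; mantle fills any gap and the z_c terms cancel.
Column A: 3.49×0.918 + 25.9×2.73 + (z_c − 29.39)×3.25
Column B: 2.654×0 + x×2.67 + (z_c − 2.654 − 0 − x)×3.25
The z_c×3.25 term appears on both sides and cancels. Collect the known terms of each column as K = Σ(ρt)_known − 3.25 × (depth of known layers): K_A = 73.91082 − 3.25×29.39 = −21.60668; K_B = 0 − 3.25×(2.654 + 0) = −8.6255.
Balance: K_A = K_B − x×(3.25 − 2.67), so x = (K_B − K_A)/(3.25 − 2.67) = 12.9812/0.58 = 22.4 km.

22.4 km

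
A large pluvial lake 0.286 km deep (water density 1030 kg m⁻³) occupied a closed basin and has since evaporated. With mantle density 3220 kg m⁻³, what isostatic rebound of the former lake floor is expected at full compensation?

0.0915 km

u = d ρ_w/ρ_m = 0.286 km × 1030/3220 = 0.0915 km.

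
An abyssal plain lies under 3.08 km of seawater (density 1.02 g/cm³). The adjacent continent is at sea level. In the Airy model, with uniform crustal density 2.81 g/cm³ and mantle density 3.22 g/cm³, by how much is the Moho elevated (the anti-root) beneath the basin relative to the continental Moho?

13.4 km

Isostatic balance requires: replacing crust with seawater at the top is compensated by replacing crust with mantle at the base: d (ρ_c − ρ_w) = a (ρ_m − ρ_c).
a = d (ρ_c − ρ_w)/(ρ_m − ρ_c) = 3.08 km × 1.79/0.41 = 13.4 km.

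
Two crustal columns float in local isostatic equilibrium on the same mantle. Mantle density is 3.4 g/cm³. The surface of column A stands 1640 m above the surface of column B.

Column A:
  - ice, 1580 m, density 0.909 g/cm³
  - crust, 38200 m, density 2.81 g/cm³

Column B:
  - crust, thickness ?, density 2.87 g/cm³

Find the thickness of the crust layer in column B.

Take the compensation level at the base of the deeper column (depth z_c below the surface of column A) and equate Σ ρ_i t_i down to z_c; mantle fills any gap and the z_c terms cancel.
Column A: 1580×0.909 + 38200×2.81 + (z_c − 39780)×3.4
Column B: 1640×0 + x×2.87 + (z_c − 1640 − 0 − x)×3.4
The z_c×3.4 term appears on both sides and cancels. Collect the known terms of each column as K = Σ(ρt)_known − 3.4 × (depth of known layers): K_A = 108778.22 − 3.4×39780 = −26473.78; K_B = 0 − 3.4×(1640 + 0) = −5576.
Balance: K_A = K_B − x×(3.4 − 2.87), so x = (K_B − K_A)/(3.4 − 2.87) = 20897.8/0.53 = 39400 m.

39400 m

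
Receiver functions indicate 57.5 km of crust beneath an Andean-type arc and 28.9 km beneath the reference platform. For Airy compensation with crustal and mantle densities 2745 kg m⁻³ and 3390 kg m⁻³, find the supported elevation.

Excess crust Δ = 57.5 km − 28.9 km = 28.6 km, split between elevation h and root r with h + r = Δ.
Airy balance ρ_c h = (ρ_m − ρ_c) r gives r = h ρ_c/(ρ_m − ρ_c), so h (1 + ρ_c/(ρ_m − ρ_c)) = Δ, i.e. h = Δ (ρ_m − ρ_c)/ρ_m.
h = 28.6 km × 645/3390 = 5.44 km.

5.44 km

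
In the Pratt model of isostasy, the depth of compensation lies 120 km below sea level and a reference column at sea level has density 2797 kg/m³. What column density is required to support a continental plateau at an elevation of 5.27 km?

2680 kg/m³

Pratt balance: ρ_ref D = ρ (D + h).
ρ = ρ_ref D/(D + h) = 2797 × 120 km/(120 km + 5.27 km) = 2680 kg/m³.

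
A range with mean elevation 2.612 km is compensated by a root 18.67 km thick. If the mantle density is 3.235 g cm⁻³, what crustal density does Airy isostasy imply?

2.84 g cm⁻³

ρ_c h = (ρ_m − ρ_c) r → ρ_c (h + r) = ρ_m r → ρ_c = ρ_m r / (h + r).
ρ_c = 3.235 × 18.67 km / (2.612 km + 18.67 km) = 2.84 g cm⁻³.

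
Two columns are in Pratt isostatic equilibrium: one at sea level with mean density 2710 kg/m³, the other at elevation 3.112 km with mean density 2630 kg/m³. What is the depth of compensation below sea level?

102 km

ρ_ref D = ρ (D + h) → D (ρ_ref − ρ) = ρ h.
D = ρ h/(ρ_ref − ρ) = 2630 × 3.112 km/(2710 − 2630) = 102 km.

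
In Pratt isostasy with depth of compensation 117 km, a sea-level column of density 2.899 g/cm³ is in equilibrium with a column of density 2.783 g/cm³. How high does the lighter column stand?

4.88 km

ρ_ref D = ρ (D + h) → h = D (ρ_ref − ρ)/ρ.
h = 117 km × (2.899 − 2.783)/2.783 = 4.88 km.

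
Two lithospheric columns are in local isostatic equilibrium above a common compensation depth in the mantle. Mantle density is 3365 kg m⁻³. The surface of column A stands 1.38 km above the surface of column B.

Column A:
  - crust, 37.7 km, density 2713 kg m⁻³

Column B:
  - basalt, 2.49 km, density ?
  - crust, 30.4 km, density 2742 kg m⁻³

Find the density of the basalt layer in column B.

2960 kg m⁻³

Take the compensation level at the base of the deeper column (depth z_c below the surface of column A) and equate Σ ρ_i t_i down to z_c; mantle fills any gap and the z_c terms cancel.
Column A: 37.7×2713 + (z_c − 37.7)×3365
Column B: 1.38×0 + 2.49×ρ + 30.4×2742 + (z_c − 1.38 − 32.89)×3365
The z_c×3365 term appears on both sides and cancels. Collect the known terms of each column as K = Σ(ρt)_known − 3365 × (depth of known layers): K_A = 102280.1 − 3365×37.7 = −24580.4; K_B = 83356.8 − 3365×(1.38 + 32.89) = −31961.75.
Balance: K_A = K_B + 2.49×ρ, so ρ = (K_A − K_B)/2.49 = 7381.35/2.49 = 2960 kg m⁻³.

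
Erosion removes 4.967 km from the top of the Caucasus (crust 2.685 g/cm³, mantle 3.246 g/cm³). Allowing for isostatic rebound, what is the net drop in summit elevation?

0.858 km

Rebound u = e ρ_c/ρ_m = 4.967 km × 2.685/3.246 = 4.109 km.
Net surface drop = e − u = 4.967 km − 4.109 km = e (ρ_m − ρ_c)/ρ_m = 0.858 km.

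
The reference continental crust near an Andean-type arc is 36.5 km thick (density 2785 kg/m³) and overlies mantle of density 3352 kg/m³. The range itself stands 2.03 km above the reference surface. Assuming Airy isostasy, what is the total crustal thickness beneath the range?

Root depth r = h ρ_c / (ρ_m − ρ_c) = 2.03 km × 2785 / 567 = 9.971 km.
Total thickness = T + h + r = 36.5 km + 2.03 km + 9.971 km = 48.5 km.

48.5 km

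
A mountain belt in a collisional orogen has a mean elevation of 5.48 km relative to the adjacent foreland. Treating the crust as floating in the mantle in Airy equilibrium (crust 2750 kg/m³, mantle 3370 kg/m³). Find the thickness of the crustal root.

In Airy isostatic equilibrium: the weight of the topography is balanced by the buoyancy of the root, ρ_c h = (ρ_m − ρ_c) r.
r = h · ρ_c / (ρ_m − ρ_c) = 5.48 km × 2750 / (3370 − 2750) = 24.3 km.

24.3 km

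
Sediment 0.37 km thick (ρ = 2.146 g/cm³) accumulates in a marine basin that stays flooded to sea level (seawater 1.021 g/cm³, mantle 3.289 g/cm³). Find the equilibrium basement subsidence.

Submarine loading: the sediment displaces seawater, and the subsidence is in turn flooded, so s (ρ_m − ρ_w) = t (ρ_sed − ρ_w).
s = 0.37 km × (2.146 − 1.021) / (3.289 − 1.021) = 0.184 km.

0.184 km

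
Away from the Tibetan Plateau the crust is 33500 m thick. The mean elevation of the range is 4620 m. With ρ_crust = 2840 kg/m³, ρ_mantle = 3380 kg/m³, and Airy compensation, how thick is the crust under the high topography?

62400 m

Root depth r = h ρ_c / (ρ_m − ρ_c) = 4620 m × 2840 / 540 = 24300 m.
Total thickness = T + h + r = 33500 m + 4620 m + 24300 m = 62400 m.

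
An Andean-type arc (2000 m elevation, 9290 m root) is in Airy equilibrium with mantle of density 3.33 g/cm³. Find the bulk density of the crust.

2.74 g/cm³

ρ_c h = (ρ_m − ρ_c) r → ρ_c (h + r) = ρ_m r → ρ_c = ρ_m r / (h + r).
ρ_c = 3.33 × 9290 m / (2000 m + 9290 m) = 2.74 g/cm³.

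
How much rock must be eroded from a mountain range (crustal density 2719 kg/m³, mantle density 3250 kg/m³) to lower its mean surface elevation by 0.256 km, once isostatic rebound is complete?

Net drop Δ = e − u = e − e ρ_c/ρ_m = e (ρ_m − ρ_c)/ρ_m.
e = Δ ρ_m/(ρ_m − ρ_c) = 0.256 km × 3250/531 = 1.57 km.

1.57 km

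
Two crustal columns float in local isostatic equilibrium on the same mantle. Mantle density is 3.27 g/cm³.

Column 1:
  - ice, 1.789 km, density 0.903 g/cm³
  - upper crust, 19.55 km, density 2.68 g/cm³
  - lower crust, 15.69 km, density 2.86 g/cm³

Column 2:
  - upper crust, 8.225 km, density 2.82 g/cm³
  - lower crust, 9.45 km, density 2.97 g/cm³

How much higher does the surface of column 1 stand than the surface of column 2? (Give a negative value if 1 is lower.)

4.79 km

For any compensation level in the mantle, the mantle terms cancel and isostasy reduces to e = (Σt_1 − Σt_2) − (Σ(ρt)_1 − Σ(ρt)_2) / ρ_m.
Σt_1 = 37.029 km; Σt_2 = 17.675 km; Σ(ρt)_1 = 98.882867; Σ(ρt)_2 = 51.261 (in km·g/cm³).
e = (37.029 − 17.675) − (98.882867 − 51.261) / 3.27 = 4.79 km.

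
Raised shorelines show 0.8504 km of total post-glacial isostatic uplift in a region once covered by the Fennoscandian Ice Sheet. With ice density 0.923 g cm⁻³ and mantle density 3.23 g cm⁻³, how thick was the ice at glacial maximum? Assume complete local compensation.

2.98 km

u = t ρ_ice/ρ_m → t = u ρ_m/ρ_ice = 0.8504 km × 3.23/0.923 = 2.98 km.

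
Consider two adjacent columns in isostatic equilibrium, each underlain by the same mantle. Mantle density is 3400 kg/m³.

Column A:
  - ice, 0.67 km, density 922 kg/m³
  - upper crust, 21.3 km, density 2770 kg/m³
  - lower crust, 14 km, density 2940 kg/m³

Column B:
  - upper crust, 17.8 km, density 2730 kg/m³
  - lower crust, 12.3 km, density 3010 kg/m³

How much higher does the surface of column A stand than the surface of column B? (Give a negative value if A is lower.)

For any compensation level in the mantle, the mantle terms cancel and isostasy reduces to e = (Σt_A − Σt_B) − (Σ(ρt)_A − Σ(ρt)_B) / ρ_m.
Σt_A = 35.97 km; Σt_B = 30.1 km; Σ(ρt)_A = 100778.74; Σ(ρt)_B = 85617 (in km·kg/m³).
e = (35.97 − 30.1) − (100778.74 − 85617) / 3400 = 1.41 km.

1.41 km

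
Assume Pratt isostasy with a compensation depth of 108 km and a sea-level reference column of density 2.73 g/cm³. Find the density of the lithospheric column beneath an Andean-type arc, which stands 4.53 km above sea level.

Pratt balance: ρ_ref D = ρ (D + h).
ρ = ρ_ref D/(D + h) = 2.73 × 108 km/(108 km + 4.53 km) = 2.62 g/cm³.

2.62 g/cm³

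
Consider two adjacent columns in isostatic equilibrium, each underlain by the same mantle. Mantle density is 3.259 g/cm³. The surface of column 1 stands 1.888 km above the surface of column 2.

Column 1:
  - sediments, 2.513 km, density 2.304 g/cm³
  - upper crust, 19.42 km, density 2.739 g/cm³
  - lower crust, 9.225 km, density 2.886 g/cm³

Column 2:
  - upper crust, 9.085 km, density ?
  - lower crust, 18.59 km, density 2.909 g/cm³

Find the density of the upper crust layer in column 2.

2.9 g/cm³

Take the compensation level at the base of the deeper column (depth z_c below the surface of column 1) and equate Σ ρ_i t_i down to z_c; mantle fills any gap and the z_c terms cancel.
Column 1: 2.513×2.304 + 19.42×2.739 + 9.225×2.886 + (z_c − 31.158)×3.259
Column 2: 1.888×0 + 9.085×ρ + 18.59×2.909 + (z_c − 1.888 − 27.675)×3.259
The z_c×3.259 term appears on both sides and cancels. Collect the known terms of each column as K = Σ(ρt)_known − 3.259 × (depth of known layers): K_1 = 85.604682 − 3.259×31.158 = −15.93924; K_2 = 54.07831 − 3.259×(1.888 + 27.675) = −42.267507.
Balance: K_1 = K_2 + 9.085×ρ, so ρ = (K_1 − K_2)/9.085 = 26.3283/9.085 = 2.9 g/cm³.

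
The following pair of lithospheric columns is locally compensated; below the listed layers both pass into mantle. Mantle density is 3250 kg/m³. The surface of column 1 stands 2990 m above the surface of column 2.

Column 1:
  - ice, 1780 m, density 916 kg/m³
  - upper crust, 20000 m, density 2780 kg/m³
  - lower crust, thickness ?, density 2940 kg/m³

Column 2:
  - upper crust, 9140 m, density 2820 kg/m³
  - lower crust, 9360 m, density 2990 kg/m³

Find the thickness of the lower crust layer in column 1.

Take the compensation level at the base of the deeper column (depth z_c below the surface of column 1) and equate Σ ρ_i t_i down to z_c; mantle fills any gap and the z_c terms cancel.
Column 1: 1780×916 + 20000×2780 + x×2940 + (z_c − 21780 − x)×3250
Column 2: 2990×0 + 9140×2820 + 9360×2990 + (z_c − 2990 − 18500)×3250
The z_c×3250 term appears on both sides and cancels. Collect the known terms of each column as K = Σ(ρt)_known − 3250 × (depth of known layers): K_1 = 57230480 − 3250×21780 = −13554520; K_2 = 53761200 − 3250×(2990 + 18500) = −16081300.
Balance: K_1 − x×(3250 − 2940) = K_2, so x = (K_1 − K_2)/(3250 − 2940) = 2526780/310 = 8150 m.

8150 m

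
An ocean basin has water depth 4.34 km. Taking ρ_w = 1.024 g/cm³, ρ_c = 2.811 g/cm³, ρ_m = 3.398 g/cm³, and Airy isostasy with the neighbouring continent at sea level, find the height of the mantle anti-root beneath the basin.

Isostatic balance requires: replacing crust with seawater at the top is compensated by replacing crust with mantle at the base: d (ρ_c − ρ_w) = a (ρ_m − ρ_c).
a = d (ρ_c − ρ_w)/(ρ_m − ρ_c) = 4.34 km × 1.787/0.587 = 13.2 km.

13.2 km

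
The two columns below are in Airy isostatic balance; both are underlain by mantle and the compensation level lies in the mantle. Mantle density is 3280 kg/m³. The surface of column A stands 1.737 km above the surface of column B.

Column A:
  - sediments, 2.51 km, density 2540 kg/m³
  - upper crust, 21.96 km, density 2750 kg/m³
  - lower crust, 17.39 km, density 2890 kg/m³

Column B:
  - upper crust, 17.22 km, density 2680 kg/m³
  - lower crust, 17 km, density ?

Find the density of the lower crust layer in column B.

3030 kg/m³

Take the compensation level at the base of the deeper column (depth z_c below the surface of column A) and equate Σ ρ_i t_i down to z_c; mantle fills any gap and the z_c terms cancel.
Column A: 2.51×2540 + 21.96×2750 + 17.39×2890 + (z_c − 41.86)×3280
Column B: 1.737×0 + 17.22×2680 + 17×ρ + (z_c − 1.737 − 34.22)×3280
The z_c×3280 term appears on both sides and cancels. Collect the known terms of each column as K = Σ(ρt)_known − 3280 × (depth of known layers): K_A = 117022.5 − 3280×41.86 = −20278.3; K_B = 46149.6 − 3280×(1.737 + 34.22) = −71789.36.
Balance: K_A = K_B + 17×ρ, so ρ = (K_A − K_B)/17 = 51511.1/17 = 3030 kg/m³.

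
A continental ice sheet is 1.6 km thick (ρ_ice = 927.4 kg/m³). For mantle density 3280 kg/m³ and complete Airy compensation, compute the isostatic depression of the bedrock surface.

In Airy isostatic equilibrium: the ice load ρ_ice t is balanced by mantle displaced below, ρ_m s.
s = t ρ_ice / ρ_m = 1.6 km × 927.4/3280 = 0.452 km.

0.452 km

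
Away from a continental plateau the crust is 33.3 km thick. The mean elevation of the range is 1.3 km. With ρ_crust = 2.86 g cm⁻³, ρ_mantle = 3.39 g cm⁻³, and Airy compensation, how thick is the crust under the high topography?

Root depth r = h ρ_c / (ρ_m − ρ_c) = 1.3 km × 2.86 / 0.53 = 7.015 km.
Total thickness = T + h + r = 33.3 km + 1.3 km + 7.015 km = 41.6 km.

41.6 km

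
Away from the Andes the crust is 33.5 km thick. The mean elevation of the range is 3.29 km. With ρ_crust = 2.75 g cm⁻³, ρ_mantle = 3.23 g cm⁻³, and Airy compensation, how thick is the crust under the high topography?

55.6 km

Root depth r = h ρ_c / (ρ_m − ρ_c) = 3.29 km × 2.75 / 0.48 = 18.85 km.
Total thickness = T + h + r = 33.5 km + 3.29 km + 18.85 km = 55.6 km.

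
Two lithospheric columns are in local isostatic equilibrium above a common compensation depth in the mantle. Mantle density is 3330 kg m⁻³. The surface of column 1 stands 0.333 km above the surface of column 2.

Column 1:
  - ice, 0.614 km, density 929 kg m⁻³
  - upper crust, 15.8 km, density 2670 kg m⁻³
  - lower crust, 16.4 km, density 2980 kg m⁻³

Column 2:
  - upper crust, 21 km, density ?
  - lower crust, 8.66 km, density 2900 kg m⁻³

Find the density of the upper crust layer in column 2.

Take the compensation level at the base of the deeper column (depth z_c below the surface of column 1) and equate Σ ρ_i t_i down to z_c; mantle fills any gap and the z_c terms cancel.
Column 1: 0.614×929 + 15.8×2670 + 16.4×2980 + (z_c − 32.814)×3330
Column 2: 0.333×0 + 21×ρ + 8.66×2900 + (z_c − 0.333 − 29.66)×3330
The z_c×3330 term appears on both sides and cancels. Collect the known terms of each column as K = Σ(ρt)_known − 3330 × (depth of known layers): K_1 = 91628.406 − 3330×32.814 = −17642.214; K_2 = 25114 − 3330×(0.333 + 29.66) = −74762.69.
Balance: K_1 = K_2 + 21×ρ, so ρ = (K_1 − K_2)/21 = 57120.5/21 = 2720 kg m⁻³.

2720 kg m⁻³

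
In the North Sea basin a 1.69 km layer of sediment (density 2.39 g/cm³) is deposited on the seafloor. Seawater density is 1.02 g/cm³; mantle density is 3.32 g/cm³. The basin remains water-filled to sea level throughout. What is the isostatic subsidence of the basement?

1.01 km

Submarine loading: the sediment displaces seawater, and the subsidence is in turn flooded, so s (ρ_m − ρ_w) = t (ρ_sed − ρ_w).
s = 1.69 km × (2.39 − 1.02) / (3.32 − 1.02) = 1.01 km.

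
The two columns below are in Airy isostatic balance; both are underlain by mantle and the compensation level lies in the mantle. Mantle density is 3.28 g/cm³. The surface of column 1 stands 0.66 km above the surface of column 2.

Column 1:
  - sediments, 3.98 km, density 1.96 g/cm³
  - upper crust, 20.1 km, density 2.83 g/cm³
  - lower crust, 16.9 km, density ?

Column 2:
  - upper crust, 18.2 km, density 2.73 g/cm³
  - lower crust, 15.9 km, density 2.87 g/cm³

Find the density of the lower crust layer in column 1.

3.02 g/cm³

Take the compensation level at the base of the deeper column (depth z_c below the surface of column 1) and equate Σ ρ_i t_i down to z_c; mantle fills any gap and the z_c terms cancel.
Column 1: 3.98×1.96 + 20.1×2.83 + 16.9×ρ + (z_c − 40.98)×3.28
Column 2: 0.66×0 + 18.2×2.73 + 15.9×2.87 + (z_c − 0.66 − 34.1)×3.28
The z_c×3.28 term appears on both sides and cancels. Collect the known terms of each column as K = Σ(ρt)_known − 3.28 × (depth of known layers): K_1 = 64.6838 − 3.28×40.98 = −69.7306; K_2 = 95.319 − 3.28×(0.66 + 34.1) = −18.6938.
Balance: K_1 + 16.9×ρ = K_2, so ρ = (K_2 − K_1)/16.9 = 51.0368/16.9 = 3.02 g/cm³.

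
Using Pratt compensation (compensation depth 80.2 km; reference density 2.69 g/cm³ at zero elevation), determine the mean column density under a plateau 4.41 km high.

Pratt balance: ρ_ref D = ρ (D + h).
ρ = ρ_ref D/(D + h) = 2.69 × 80.2 km/(80.2 km + 4.41 km) = 2.55 g/cm³.

2.55 g/cm³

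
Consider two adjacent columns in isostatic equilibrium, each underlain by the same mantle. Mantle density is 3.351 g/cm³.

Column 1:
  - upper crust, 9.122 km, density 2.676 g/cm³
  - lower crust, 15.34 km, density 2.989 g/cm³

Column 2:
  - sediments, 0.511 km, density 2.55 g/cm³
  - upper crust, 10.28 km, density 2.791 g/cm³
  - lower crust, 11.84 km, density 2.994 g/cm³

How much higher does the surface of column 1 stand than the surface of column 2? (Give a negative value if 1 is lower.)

For any compensation level in the mantle, the mantle terms cancel and isostasy reduces to e = (Σt_1 − Σt_2) − (Σ(ρt)_1 − Σ(ρt)_2) / ρ_m.
Σt_1 = 24.462 km; Σt_2 = 22.631 km; Σ(ρt)_1 = 70.261732; Σ(ρt)_2 = 65.44349 (in km·g/cm³).
e = (24.462 − 22.631) − (70.261732 − 65.44349) / 3.351 = 0.393 km.

0.393 km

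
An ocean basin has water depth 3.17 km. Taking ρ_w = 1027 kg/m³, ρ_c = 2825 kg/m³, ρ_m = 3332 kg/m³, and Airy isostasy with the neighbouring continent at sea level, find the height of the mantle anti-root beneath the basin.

For local isostatic compensation: replacing crust with seawater at the top is compensated by replacing crust with mantle at the base: d (ρ_c − ρ_w) = a (ρ_m − ρ_c).
a = d (ρ_c − ρ_w)/(ρ_m − ρ_c) = 3.17 km × 1798/507 = 11.2 km.

11.2 km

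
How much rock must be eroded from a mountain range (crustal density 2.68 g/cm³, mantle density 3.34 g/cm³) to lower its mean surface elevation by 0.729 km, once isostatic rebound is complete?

3.69 km

Net drop Δ = e − u = e − e ρ_c/ρ_m = e (ρ_m − ρ_c)/ρ_m.
e = Δ ρ_m/(ρ_m − ρ_c) = 0.729 km × 3.34/0.66 = 3.69 km.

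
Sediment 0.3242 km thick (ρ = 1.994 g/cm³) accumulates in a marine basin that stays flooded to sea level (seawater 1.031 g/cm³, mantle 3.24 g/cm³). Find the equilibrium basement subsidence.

0.141 km

Submarine loading: the sediment displaces seawater, and the subsidence is in turn flooded, so s (ρ_m − ρ_w) = t (ρ_sed − ρ_w).
s = 0.3242 km × (1.994 − 1.031) / (3.24 − 1.031) = 0.141 km.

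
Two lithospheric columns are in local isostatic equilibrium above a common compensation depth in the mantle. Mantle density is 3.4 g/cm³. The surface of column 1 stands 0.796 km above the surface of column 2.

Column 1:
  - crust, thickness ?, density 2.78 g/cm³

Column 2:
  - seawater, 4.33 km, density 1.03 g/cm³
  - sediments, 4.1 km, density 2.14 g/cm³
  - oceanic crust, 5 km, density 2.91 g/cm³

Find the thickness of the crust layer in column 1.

33.2 km

Take the compensation level at the base of the deeper column (depth z_c below the surface of column 1) and equate Σ ρ_i t_i down to z_c; mantle fills any gap and the z_c terms cancel.
Column 1: x×2.78 + (z_c − 0 − x)×3.4
Column 2: 0.796×0 + 4.33×1.03 + 4.1×2.14 + 5×2.91 + (z_c − 0.796 − 13.43)×3.4
The z_c×3.4 term appears on both sides and cancels. Collect the known terms of each column as K = Σ(ρt)_known − 3.4 × (depth of known layers): K_1 = 0 − 3.4×0 = 0; K_2 = 27.7839 − 3.4×(0.796 + 13.43) = −20.5845.
Balance: K_1 − x×(3.4 − 2.78) = K_2, so x = (K_1 − K_2)/(3.4 − 2.78) = 20.5845/0.62 = 33.2 km.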